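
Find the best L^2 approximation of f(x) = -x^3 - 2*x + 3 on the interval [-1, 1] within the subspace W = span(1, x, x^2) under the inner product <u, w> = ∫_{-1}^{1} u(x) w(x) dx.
g(x) = 3 - 13*x/5

The best approximation g ∈ W is the orthogonal projection of f onto W. Writing g = a_0 + a_1 x + a_2 x^2, the coefficients solve the normal equations G · a = b where
  G_{ij} = <φ_i, φ_j> and b_i = <f, φ_i>, with φ_0 = 1, φ_1 = x, φ_2 = x^2.
G =
  [2, 0, 2/3]
  [0, 2/3, 0]
  [2/3, 0, 2/5],
b = (6, -26/15, 2).
Solving gives a_0 = 3, a_1 = -13/5, a_2 = 0, so
  g(x) = 3 - 13*x/5.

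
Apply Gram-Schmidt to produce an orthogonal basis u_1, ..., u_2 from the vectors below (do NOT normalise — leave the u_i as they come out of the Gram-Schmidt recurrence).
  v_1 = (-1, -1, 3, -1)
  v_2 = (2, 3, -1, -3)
Orthogonal basis:
  u_1 = (-1, -1, 3, -1)
  u_2 = (19/12, 31/12, 1/4, -41/12)

Apply the Gram-Schmidt recurrence
  u_1 = v_1
  u_i = v_i − Σ_{j<i} ((v_i · u_j) / (u_j · u_j)) · u_j.

Step by step this gives:
  u_1 = (-1, -1, 3, -1)
  u_2 = (19/12, 31/12, 1/4, -41/12)

Orthogonality check:
  u_2 · u_1 = 0 (should be 0)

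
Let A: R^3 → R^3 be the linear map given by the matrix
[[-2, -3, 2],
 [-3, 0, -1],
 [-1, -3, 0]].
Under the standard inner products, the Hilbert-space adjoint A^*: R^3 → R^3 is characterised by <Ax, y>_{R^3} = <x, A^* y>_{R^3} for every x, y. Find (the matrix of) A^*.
A^* = A^T =
[[-2, -3, -1],
 [-3, 0, -3],
 [2, -1, 0]]

For real matrices with standard dot products, the defining identity <Ax, y> = <x, A^* y> gives (Ax)^T y = x^T (A^*) y, i.e. x^T A^T y = x^T (A^*) y. Since this holds for all x, y, we must have A^* = A^T. Therefore
A^* =
[[-2, -3, -1],
 [-3, 0, -3],
 [2, -1, 0]].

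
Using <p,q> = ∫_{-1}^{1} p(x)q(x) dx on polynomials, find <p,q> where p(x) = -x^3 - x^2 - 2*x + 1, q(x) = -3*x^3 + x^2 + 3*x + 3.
<p,q> = 244/105

Expand the product: p(x)·q(x) = 3*x^6 + 2*x^5 + 2*x^4 - 11*x^3 - 8*x^2 - 3*x + 3.
∫_{-1}^{1} of each monomial x^k gives [2/(k+1) if k even, 0 if k odd]. Integrating term-by-term (or equivalently evaluating the antiderivative F(x) = 3*x^7/7 + x^6/3 + 2*x^5/5 - 11*x^4/4 - 8*x^3/3 - 3*x^2/2 + 3*x at the endpoints):
  F(1) − F(−1) = -1157/420 − (-711/140) = 244/105.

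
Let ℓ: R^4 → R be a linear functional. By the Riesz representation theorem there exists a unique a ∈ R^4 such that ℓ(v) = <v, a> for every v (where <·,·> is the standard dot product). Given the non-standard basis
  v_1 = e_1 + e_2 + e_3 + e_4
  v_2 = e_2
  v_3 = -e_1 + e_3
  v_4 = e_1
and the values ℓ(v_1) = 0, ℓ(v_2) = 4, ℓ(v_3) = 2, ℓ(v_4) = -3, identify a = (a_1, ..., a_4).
a = (-3, 4, -1, 0)

Write a = (a_1, ..., a_4) in the standard basis. For each basis vector v_i, ℓ(v_i) = <v_i, a> is a linear equation in the a_j's. Collect the n equations into a matrix system V a = ℓ, where row i of V is v_i (expressed in the standard basis). Since V is invertible (lower-triangular with 1s on the diagonal, up to permutation), solve by back-substitution:
  V =
[[1, 1, 1, 1],
 [0, 1, 0, 0],
 [-1, 0, 1, 0],
 [1, 0, 0, 0]]
  V a = (0, 4, 2, -3)
Solving gives a = (-3, 4, -1, 0).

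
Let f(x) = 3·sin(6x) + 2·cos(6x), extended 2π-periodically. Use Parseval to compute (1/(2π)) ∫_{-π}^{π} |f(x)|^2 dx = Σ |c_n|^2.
Σ |c_n|^2 = 13/2

Expand |f|^2 and use orthogonality of {sin(nx), cos(mx)} on [-π, π]:
  ∫_{-π}^{π} sin(nx)^2 dx = π, ∫ cos(mx)^2 dx = π, and cross terms integrate to 0.
So ∫_{-π}^{π} f(x)^2 dx = 3^2 · π + 2^2 · π = (9 + 4)π.
Divide by 2π: (9 + 4)/2 = 13/2.
By Parseval, this equals Σ |c_n|^2.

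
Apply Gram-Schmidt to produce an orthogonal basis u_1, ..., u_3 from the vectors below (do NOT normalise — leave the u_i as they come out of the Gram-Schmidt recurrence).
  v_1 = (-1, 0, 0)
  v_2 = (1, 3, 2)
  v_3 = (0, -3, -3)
Orthogonal basis:
  u_1 = (-1, 0, 0)
  u_2 = (0, 3, 2)
  u_3 = (0, 6/13, -9/13)

Apply the Gram-Schmidt recurrence
  u_1 = v_1
  u_i = v_i − Σ_{j<i} ((v_i · u_j) / (u_j · u_j)) · u_j.

Step by step this gives:
  u_1 = (-1, 0, 0)
  u_2 = (0, 3, 2)
  u_3 = (0, 6/13, -9/13)

Orthogonality check:
  u_2 · u_1 = 0 (should be 0)
  u_3 · u_1 = 0 (should be 0)
  u_3 · u_2 = 0 (should be 0)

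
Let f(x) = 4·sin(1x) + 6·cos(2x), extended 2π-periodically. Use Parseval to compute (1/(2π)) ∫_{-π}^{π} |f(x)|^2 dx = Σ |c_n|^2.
Σ |c_n|^2 = 26

Expand |f|^2 and use orthogonality of {sin(nx), cos(mx)} on [-π, π]:
  ∫_{-π}^{π} sin(nx)^2 dx = π, ∫ cos(mx)^2 dx = π, and cross terms integrate to 0.
So ∫_{-π}^{π} f(x)^2 dx = 4^2 · π + 6^2 · π = (16 + 36)π.
Divide by 2π: (16 + 36)/2 = 26.
By Parseval, this equals Σ |c_n|^2.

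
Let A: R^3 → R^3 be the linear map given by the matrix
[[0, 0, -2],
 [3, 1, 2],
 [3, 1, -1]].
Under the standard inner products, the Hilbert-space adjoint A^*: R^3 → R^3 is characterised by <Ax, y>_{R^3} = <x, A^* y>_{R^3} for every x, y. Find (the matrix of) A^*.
A^* = A^T =
[[0, 3, 3],
 [0, 1, 1],
 [-2, 2, -1]]

For real matrices with standard dot products, the defining identity <Ax, y> = <x, A^* y> gives (Ax)^T y = x^T (A^*) y, i.e. x^T A^T y = x^T (A^*) y. Since this holds for all x, y, we must have A^* = A^T. Therefore
A^* =
[[0, 3, 3],
 [0, 1, 1],
 [-2, 2, -1]].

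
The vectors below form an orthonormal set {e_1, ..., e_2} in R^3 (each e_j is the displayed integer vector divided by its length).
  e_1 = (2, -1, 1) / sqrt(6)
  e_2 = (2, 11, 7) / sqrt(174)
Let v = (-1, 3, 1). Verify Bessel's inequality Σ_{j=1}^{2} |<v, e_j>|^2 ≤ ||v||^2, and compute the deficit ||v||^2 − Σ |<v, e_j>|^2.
Σ |<v, e_j>|^2 = 318/29; ||v||^2 = 11; deficit = 1/29

Write each e_j = u_j / sqrt(<u_j, u_j>) where u_j is the displayed integer vector. Then <v, e_j> = <v, u_j> / sqrt(<u_j, u_j>), so |<v, e_j>|^2 = <v, u_j>^2 / <u_j, u_j>.
Coefficients: <v, e_1> = -4/sqrt(6), <v, e_2> = 38/sqrt(174).
Square and sum: Σ |<v, e_j>|^2 = 318/29.
Compute ||v||^2 = v·v = 11.
Deficit = 11 − 318/29 = 1/29 ≥ 0, confirming Bessel's inequality. (The deficit equals ||v − Σ <v,e_j> e_j||^2, the squared distance from v to span{e_j}.)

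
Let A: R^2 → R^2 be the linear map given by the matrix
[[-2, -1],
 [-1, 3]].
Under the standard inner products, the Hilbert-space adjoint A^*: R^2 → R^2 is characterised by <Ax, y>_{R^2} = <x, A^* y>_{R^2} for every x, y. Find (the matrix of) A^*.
A^* = A^T =
[[-2, -1],
 [-1, 3]]

For real matrices with standard dot products, the defining identity <Ax, y> = <x, A^* y> gives (Ax)^T y = x^T (A^*) y, i.e. x^T A^T y = x^T (A^*) y. Since this holds for all x, y, we must have A^* = A^T. Therefore
A^* =
[[-2, -1],
 [-1, 3]].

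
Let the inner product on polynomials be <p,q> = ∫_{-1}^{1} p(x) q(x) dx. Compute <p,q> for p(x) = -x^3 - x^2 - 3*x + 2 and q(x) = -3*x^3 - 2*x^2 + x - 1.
<p,q> = -22/7

Expand the product: p(x)·q(x) = 3*x^6 + 5*x^5 + 10*x^4 - 6*x^2 + 5*x - 2.
∫_{-1}^{1} of each monomial x^k gives [2/(k+1) if k even, 0 if k odd]. Integrating term-by-term (or equivalently evaluating the antiderivative F(x) = 3*x^7/7 + 5*x^6/6 + 2*x^5 - 2*x^3 + 5*x^2/2 - 2*x at the endpoints):
  F(1) − F(−1) = 37/21 − (103/21) = -22/7.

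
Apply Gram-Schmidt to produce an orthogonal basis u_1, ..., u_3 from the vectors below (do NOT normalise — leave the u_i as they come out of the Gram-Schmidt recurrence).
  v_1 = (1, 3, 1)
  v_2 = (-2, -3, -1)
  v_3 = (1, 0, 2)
Orthogonal basis:
  u_1 = (1, 3, 1)
  u_2 = (-10/11, 3/11, 1/11)
  u_3 = (0, -3/5, 9/5)

Apply the Gram-Schmidt recurrence
  u_1 = v_1
  u_i = v_i − Σ_{j<i} ((v_i · u_j) / (u_j · u_j)) · u_j.

Step by step this gives:
  u_1 = (1, 3, 1)
  u_2 = (-10/11, 3/11, 1/11)
  u_3 = (0, -3/5, 9/5)

Orthogonality check:
  u_2 · u_1 = 0 (should be 0)
  u_3 · u_1 = 0 (should be 0)
  u_3 · u_2 = 0 (should be 0)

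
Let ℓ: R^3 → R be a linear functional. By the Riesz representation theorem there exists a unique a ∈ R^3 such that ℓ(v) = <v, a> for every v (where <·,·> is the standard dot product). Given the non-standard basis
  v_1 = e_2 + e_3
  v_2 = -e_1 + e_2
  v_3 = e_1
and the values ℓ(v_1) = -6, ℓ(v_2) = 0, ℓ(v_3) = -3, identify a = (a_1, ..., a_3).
a = (-3, -3, -3)

Write a = (a_1, ..., a_3) in the standard basis. For each basis vector v_i, ℓ(v_i) = <v_i, a> is a linear equation in the a_j's. Collect the n equations into a matrix system V a = ℓ, where row i of V is v_i (expressed in the standard basis). Since V is invertible (lower-triangular with 1s on the diagonal, up to permutation), solve by back-substitution:
  V =
[[0, 1, 1],
 [-1, 1, 0],
 [1, 0, 0]]
  V a = (-6, 0, -3)
Solving gives a = (-3, -3, -3).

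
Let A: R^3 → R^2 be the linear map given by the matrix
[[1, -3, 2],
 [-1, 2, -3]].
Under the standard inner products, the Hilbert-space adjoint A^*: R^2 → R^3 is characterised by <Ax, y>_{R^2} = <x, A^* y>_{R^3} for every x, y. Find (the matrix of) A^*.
A^* = A^T =
[[1, -1],
 [-3, 2],
 [2, -3]]

For real matrices with standard dot products, the defining identity <Ax, y> = <x, A^* y> gives (Ax)^T y = x^T (A^*) y, i.e. x^T A^T y = x^T (A^*) y. Since this holds for all x, y, we must have A^* = A^T. Therefore
A^* =
[[1, -1],
 [-3, 2],
 [2, -3]].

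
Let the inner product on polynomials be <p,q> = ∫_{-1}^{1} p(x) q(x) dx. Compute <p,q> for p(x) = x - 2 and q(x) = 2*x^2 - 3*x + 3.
<p,q> = -50/3

Expand the product: p(x)·q(x) = 2*x^3 - 7*x^2 + 9*x - 6.
∫_{-1}^{1} of each monomial x^k gives [2/(k+1) if k even, 0 if k odd]. Integrating term-by-term (or equivalently evaluating the antiderivative F(x) = x^4/2 - 7*x^3/3 + 9*x^2/2 - 6*x at the endpoints):
  F(1) − F(−1) = -10/3 − (40/3) = -50/3.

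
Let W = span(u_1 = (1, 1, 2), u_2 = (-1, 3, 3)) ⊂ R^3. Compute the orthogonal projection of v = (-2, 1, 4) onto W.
proj_W(v) = (-49/50, 27/10, 66/25)

Set up U = [u_1 | ... | u_2] ∈ R^(3×2). The projector onto W = col(U) is P = U (U^T U)^(-1) U^T.
Compute U^T U =
  [6, 8]
  [8, 19],
and U^T v = (7, 17).
Solve U^T U · c = U^T v for the coefficients: c = (-3/50, 23/25). The projection is proj_W(v) = U c.
Check: (v - proj_W(v)) · u_1 = 0  (should be 0).
Check: (v - proj_W(v)) · u_2 = 0  (should be 0).
Result: proj_W(v) = (-49/50, 27/10, 66/25).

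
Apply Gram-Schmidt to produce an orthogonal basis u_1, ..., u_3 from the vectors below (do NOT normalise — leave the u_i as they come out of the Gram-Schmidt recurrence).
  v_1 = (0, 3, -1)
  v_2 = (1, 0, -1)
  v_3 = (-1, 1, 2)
Orthogonal basis:
  u_1 = (0, 3, -1)
  u_2 = (1, -3/10, -9/10)
  u_3 = (12/19, 4/19, 12/19)

Apply the Gram-Schmidt recurrence
  u_1 = v_1
  u_i = v_i − Σ_{j<i} ((v_i · u_j) / (u_j · u_j)) · u_j.

Step by step this gives:
  u_1 = (0, 3, -1)
  u_2 = (1, -3/10, -9/10)
  u_3 = (12/19, 4/19, 12/19)

Orthogonality check:
  u_2 · u_1 = 0 (should be 0)
  u_3 · u_1 = 0 (should be 0)
  u_3 · u_2 = 0 (should be 0)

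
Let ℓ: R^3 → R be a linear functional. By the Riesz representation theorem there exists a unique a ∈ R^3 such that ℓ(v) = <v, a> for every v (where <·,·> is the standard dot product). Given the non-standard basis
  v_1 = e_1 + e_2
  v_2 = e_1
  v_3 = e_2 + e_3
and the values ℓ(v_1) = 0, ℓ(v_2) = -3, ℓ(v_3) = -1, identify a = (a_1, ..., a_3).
a = (-3, 3, -4)

Write a = (a_1, ..., a_3) in the standard basis. For each basis vector v_i, ℓ(v_i) = <v_i, a> is a linear equation in the a_j's. Collect the n equations into a matrix system V a = ℓ, where row i of V is v_i (expressed in the standard basis). Since V is invertible (lower-triangular with 1s on the diagonal, up to permutation), solve by back-substitution:
  V =
[[1, 1, 0],
 [1, 0, 0],
 [0, 1, 1]]
  V a = (0, -3, -1)
Solving gives a = (-3, 3, -4).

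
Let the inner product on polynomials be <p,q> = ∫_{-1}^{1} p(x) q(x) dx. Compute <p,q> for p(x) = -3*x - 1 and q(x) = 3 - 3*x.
<p,q> = 0

Expand the product: p(x)·q(x) = 9*x^2 - 6*x - 3.
∫_{-1}^{1} of each monomial x^k gives [2/(k+1) if k even, 0 if k odd]. Integrating term-by-term (or equivalently evaluating the antiderivative F(x) = 3*x^3 - 3*x^2 - 3*x at the endpoints):
  F(1) − F(−1) = -3 − (-3) = 0.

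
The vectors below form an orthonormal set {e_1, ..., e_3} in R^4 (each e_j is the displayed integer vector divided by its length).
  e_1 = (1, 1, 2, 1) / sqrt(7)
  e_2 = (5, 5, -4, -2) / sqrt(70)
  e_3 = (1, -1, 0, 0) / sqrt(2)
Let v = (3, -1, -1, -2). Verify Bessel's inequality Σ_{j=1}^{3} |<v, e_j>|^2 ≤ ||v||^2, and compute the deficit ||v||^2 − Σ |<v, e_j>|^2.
Σ |<v, e_j>|^2 = 66/5; ||v||^2 = 15; deficit = 9/5

Write each e_j = u_j / sqrt(<u_j, u_j>) where u_j is the displayed integer vector. Then <v, e_j> = <v, u_j> / sqrt(<u_j, u_j>), so |<v, e_j>|^2 = <v, u_j>^2 / <u_j, u_j>.
Coefficients: <v, e_1> = -2/sqrt(7), <v, e_2> = 18/sqrt(70), <v, e_3> = 4/sqrt(2).
Square and sum: Σ |<v, e_j>|^2 = 66/5.
Compute ||v||^2 = v·v = 15.
Deficit = 15 − 66/5 = 9/5 ≥ 0, confirming Bessel's inequality. (The deficit equals ||v − Σ <v,e_j> e_j||^2, the squared distance from v to span{e_j}.)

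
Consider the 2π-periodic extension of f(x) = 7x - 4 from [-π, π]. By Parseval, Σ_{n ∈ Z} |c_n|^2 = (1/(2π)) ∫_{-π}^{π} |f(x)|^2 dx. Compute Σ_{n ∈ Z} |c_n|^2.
Σ |c_n|^2 = 49π^2/3 + 16

Expand and integrate term by term over [-π, π]:
  ∫ (7x)^2 dx = 49·(2π^3/3); ∫ 2·7·(-4)·x dx = 0 (odd integrand); ∫ (-4)^2 dx = 16·2π.
So (1/(2π)) ∫_{-π}^{π} (7x - 4)^2 dx = 49π^2/3 + 16 = 49π^2/3 + 16.
Parseval ⇒ Σ |c_n|^2 = 49π^2/3 + 16.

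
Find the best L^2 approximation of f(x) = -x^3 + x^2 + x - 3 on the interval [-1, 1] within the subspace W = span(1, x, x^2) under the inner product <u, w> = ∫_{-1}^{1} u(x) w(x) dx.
g(x) = x^2 + 2*x/5 - 3

The best approximation g ∈ W is the orthogonal projection of f onto W. Writing g = a_0 + a_1 x + a_2 x^2, the coefficients solve the normal equations G · a = b where
  G_{ij} = <φ_i, φ_j> and b_i = <f, φ_i>, with φ_0 = 1, φ_1 = x, φ_2 = x^2.
G =
  [2, 0, 2/3]
  [0, 2/3, 0]
  [2/3, 0, 2/5],
b = (-16/3, 4/15, -8/5).
Solving gives a_0 = -3, a_1 = 2/5, a_2 = 1, so
  g(x) = x^2 + 2*x/5 - 3.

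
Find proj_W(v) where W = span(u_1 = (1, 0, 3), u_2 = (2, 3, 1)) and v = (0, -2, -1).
proj_W(v) = (-117/115, -33/23, -76/115)

Set up U = [u_1 | ... | u_2] ∈ R^(3×2). The projector onto W = col(U) is P = U (U^T U)^(-1) U^T.
Compute U^T U =
  [10, 5]
  [5, 14],
and U^T v = (-3, -7).
Solve U^T U · c = U^T v for the coefficients: c = (-7/115, -11/23). The projection is proj_W(v) = U c.
Check: (v - proj_W(v)) · u_1 = 0  (should be 0).
Check: (v - proj_W(v)) · u_2 = 0  (should be 0).
Result: proj_W(v) = (-117/115, -33/23, -76/115).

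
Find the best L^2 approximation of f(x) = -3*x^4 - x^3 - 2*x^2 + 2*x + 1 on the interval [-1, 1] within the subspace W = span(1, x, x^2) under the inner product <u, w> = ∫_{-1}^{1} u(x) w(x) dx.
g(x) = -32*x^2/7 + 7*x/5 + 44/35

The best approximation g ∈ W is the orthogonal projection of f onto W. Writing g = a_0 + a_1 x + a_2 x^2, the coefficients solve the normal equations G · a = b where
  G_{ij} = <φ_i, φ_j> and b_i = <f, φ_i>, with φ_0 = 1, φ_1 = x, φ_2 = x^2.
G =
  [2, 0, 2/3]
  [0, 2/3, 0]
  [2/3, 0, 2/5],
b = (-8/15, 14/15, -104/105).
Solving gives a_0 = 44/35, a_1 = 7/5, a_2 = -32/7, so
  g(x) = -32*x^2/7 + 7*x/5 + 44/35.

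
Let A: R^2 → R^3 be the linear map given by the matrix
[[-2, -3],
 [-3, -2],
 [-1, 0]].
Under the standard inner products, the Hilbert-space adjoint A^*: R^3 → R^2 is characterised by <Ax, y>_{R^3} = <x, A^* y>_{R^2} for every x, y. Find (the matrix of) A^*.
A^* = A^T =
[[-2, -3, -1],
 [-3, -2, 0]]

For real matrices with standard dot products, the defining identity <Ax, y> = <x, A^* y> gives (Ax)^T y = x^T (A^*) y, i.e. x^T A^T y = x^T (A^*) y. Since this holds for all x, y, we must have A^* = A^T. Therefore
A^* =
[[-2, -3, -1],
 [-3, -2, 0]].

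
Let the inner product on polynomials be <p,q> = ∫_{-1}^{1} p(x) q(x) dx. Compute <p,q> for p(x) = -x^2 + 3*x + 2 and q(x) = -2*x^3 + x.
<p,q> = -2/5

Expand the product: p(x)·q(x) = 2*x^5 - 6*x^4 - 5*x^3 + 3*x^2 + 2*x.
∫_{-1}^{1} of each monomial x^k gives [2/(k+1) if k even, 0 if k odd]. Integrating term-by-term (or equivalently evaluating the antiderivative F(x) = x^6/3 - 6*x^5/5 - 5*x^4/4 + x^3 + x^2 at the endpoints):
  F(1) − F(−1) = -7/60 − (17/60) = -2/5.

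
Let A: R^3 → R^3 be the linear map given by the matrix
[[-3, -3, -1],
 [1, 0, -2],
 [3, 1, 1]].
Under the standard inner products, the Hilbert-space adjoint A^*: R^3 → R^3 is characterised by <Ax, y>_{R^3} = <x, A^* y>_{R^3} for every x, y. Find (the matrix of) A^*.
A^* = A^T =
[[-3, 1, 3],
 [-3, 0, 1],
 [-1, -2, 1]]

For real matrices with standard dot products, the defining identity <Ax, y> = <x, A^* y> gives (Ax)^T y = x^T (A^*) y, i.e. x^T A^T y = x^T (A^*) y. Since this holds for all x, y, we must have A^* = A^T. Therefore
A^* =
[[-3, 1, 3],
 [-3, 0, 1],
 [-1, -2, 1]].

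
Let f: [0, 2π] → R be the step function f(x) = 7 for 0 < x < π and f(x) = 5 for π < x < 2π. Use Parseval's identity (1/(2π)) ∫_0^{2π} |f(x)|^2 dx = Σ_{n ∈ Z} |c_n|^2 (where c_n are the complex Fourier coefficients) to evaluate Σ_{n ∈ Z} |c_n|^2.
Σ |c_n|^2 = 37

Parseval equates the L^2 energy of f (normalised by 1/(2π)) with the ℓ^2 sum of its Fourier coefficients: (1/(2π)) ∫_0^{2π} |f|^2 = Σ |c_n|^2.
Compute the left side: (1/(2π)) [∫_0^π 7^2 dx + ∫_π^{2π} 5^2 dx] = (1/(2π)) · (49π + 25π) = (49 + 25)/2 = 37.
So Σ_{n ∈ Z} |c_n|^2 = 37.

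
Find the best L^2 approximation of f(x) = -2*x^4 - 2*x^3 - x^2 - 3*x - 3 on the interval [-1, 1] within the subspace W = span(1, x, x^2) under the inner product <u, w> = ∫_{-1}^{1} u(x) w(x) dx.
g(x) = -19*x^2/7 - 21*x/5 - 99/35

The best approximation g ∈ W is the orthogonal projection of f onto W. Writing g = a_0 + a_1 x + a_2 x^2, the coefficients solve the normal equations G · a = b where
  G_{ij} = <φ_i, φ_j> and b_i = <f, φ_i>, with φ_0 = 1, φ_1 = x, φ_2 = x^2.
G =
  [2, 0, 2/3]
  [0, 2/3, 0]
  [2/3, 0, 2/5],
b = (-112/15, -14/5, -104/35).
Solving gives a_0 = -99/35, a_1 = -21/5, a_2 = -19/7, so
  g(x) = -19*x^2/7 - 21*x/5 - 99/35.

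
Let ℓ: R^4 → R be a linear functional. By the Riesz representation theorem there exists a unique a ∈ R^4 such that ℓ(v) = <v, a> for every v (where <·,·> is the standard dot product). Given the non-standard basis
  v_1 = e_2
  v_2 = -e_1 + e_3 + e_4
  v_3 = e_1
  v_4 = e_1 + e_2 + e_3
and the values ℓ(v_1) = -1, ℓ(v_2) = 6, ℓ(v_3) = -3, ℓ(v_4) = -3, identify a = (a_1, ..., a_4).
a = (-3, -1, 1, 2)

Write a = (a_1, ..., a_4) in the standard basis. For each basis vector v_i, ℓ(v_i) = <v_i, a> is a linear equation in the a_j's. Collect the n equations into a matrix system V a = ℓ, where row i of V is v_i (expressed in the standard basis). Since V is invertible (lower-triangular with 1s on the diagonal, up to permutation), solve by back-substitution:
  V =
[[0, 1, 0, 0],
 [-1, 0, 1, 1],
 [1, 0, 0, 0],
 [1, 1, 1, 0]]
  V a = (-1, 6, -3, -3)
Solving gives a = (-3, -1, 1, 2).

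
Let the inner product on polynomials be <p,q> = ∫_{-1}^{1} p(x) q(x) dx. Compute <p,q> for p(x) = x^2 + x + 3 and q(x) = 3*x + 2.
<p,q> = 46/3

Expand the product: p(x)·q(x) = 3*x^3 + 5*x^2 + 11*x + 6.
∫_{-1}^{1} of each monomial x^k gives [2/(k+1) if k even, 0 if k odd]. Integrating term-by-term (or equivalently evaluating the antiderivative F(x) = 3*x^4/4 + 5*x^3/3 + 11*x^2/2 + 6*x at the endpoints):
  F(1) − F(−1) = 167/12 − (-17/12) = 46/3.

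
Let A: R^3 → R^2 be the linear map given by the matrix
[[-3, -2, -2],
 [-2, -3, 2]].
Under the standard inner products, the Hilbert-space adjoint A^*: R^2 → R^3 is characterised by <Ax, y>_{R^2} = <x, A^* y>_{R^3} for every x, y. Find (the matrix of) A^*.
A^* = A^T =
[[-3, -2],
 [-2, -3],
 [-2, 2]]

For real matrices with standard dot products, the defining identity <Ax, y> = <x, A^* y> gives (Ax)^T y = x^T (A^*) y, i.e. x^T A^T y = x^T (A^*) y. Since this holds for all x, y, we must have A^* = A^T. Therefore
A^* =
[[-3, -2],
 [-2, -3],
 [-2, 2]].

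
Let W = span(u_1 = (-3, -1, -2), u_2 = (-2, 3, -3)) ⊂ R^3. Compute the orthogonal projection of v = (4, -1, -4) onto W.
proj_W(v) = (143/227, 198/227, 27/227)

Set up U = [u_1 | ... | u_2] ∈ R^(3×2). The projector onto W = col(U) is P = U (U^T U)^(-1) U^T.
Compute U^T U =
  [14, 9]
  [9, 22],
and U^T v = (-3, 1).
Solve U^T U · c = U^T v for the coefficients: c = (-75/227, 41/227). The projection is proj_W(v) = U c.
Check: (v - proj_W(v)) · u_1 = 0  (should be 0).
Check: (v - proj_W(v)) · u_2 = 0  (should be 0).
Result: proj_W(v) = (143/227, 198/227, 27/227).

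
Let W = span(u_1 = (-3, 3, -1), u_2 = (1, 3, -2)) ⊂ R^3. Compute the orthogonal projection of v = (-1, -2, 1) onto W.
proj_W(v) = (-187/202, -369/202, 131/101)

Set up U = [u_1 | ... | u_2] ∈ R^(3×2). The projector onto W = col(U) is P = U (U^T U)^(-1) U^T.
Compute U^T U =
  [19, 8]
  [8, 14],
and U^T v = (-4, -9).
Solve U^T U · c = U^T v for the coefficients: c = (8/101, -139/202). The projection is proj_W(v) = U c.
Check: (v - proj_W(v)) · u_1 = 0  (should be 0).
Check: (v - proj_W(v)) · u_2 = 0  (should be 0).
Result: proj_W(v) = (-187/202, -369/202, 131/101).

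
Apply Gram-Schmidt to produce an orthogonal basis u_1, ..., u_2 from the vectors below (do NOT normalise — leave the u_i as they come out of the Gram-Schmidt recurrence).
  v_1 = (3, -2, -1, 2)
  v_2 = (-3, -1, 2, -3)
Orthogonal basis:
  u_1 = (3, -2, -1, 2)
  u_2 = (-1/2, -8/3, 7/6, -4/3)

Apply the Gram-Schmidt recurrence
  u_1 = v_1
  u_i = v_i − Σ_{j<i} ((v_i · u_j) / (u_j · u_j)) · u_j.

Step by step this gives:
  u_1 = (3, -2, -1, 2)
  u_2 = (-1/2, -8/3, 7/6, -4/3)

Orthogonality check:
  u_2 · u_1 = 0 (should be 0)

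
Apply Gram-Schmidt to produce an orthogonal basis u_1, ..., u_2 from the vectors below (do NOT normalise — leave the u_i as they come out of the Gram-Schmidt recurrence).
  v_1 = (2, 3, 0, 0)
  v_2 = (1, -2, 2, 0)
Orthogonal basis:
  u_1 = (2, 3, 0, 0)
  u_2 = (21/13, -14/13, 2, 0)

Apply the Gram-Schmidt recurrence
  u_1 = v_1
  u_i = v_i − Σ_{j<i} ((v_i · u_j) / (u_j · u_j)) · u_j.

Step by step this gives:
  u_1 = (2, 3, 0, 0)
  u_2 = (21/13, -14/13, 2, 0)

Orthogonality check:
  u_2 · u_1 = 0 (should be 0)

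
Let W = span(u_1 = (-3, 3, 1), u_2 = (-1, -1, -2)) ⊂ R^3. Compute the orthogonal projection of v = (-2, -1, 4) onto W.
proj_W(v) = (-3/22, 177/110, 97/55)

Set up U = [u_1 | ... | u_2] ∈ R^(3×2). The projector onto W = col(U) is P = U (U^T U)^(-1) U^T.
Compute U^T U =
  [19, -2]
  [-2, 6],
and U^T v = (7, -5).
Solve U^T U · c = U^T v for the coefficients: c = (16/55, -81/110). The projection is proj_W(v) = U c.
Check: (v - proj_W(v)) · u_1 = 0  (should be 0).
Check: (v - proj_W(v)) · u_2 = 0  (should be 0).
Result: proj_W(v) = (-3/22, 177/110, 97/55).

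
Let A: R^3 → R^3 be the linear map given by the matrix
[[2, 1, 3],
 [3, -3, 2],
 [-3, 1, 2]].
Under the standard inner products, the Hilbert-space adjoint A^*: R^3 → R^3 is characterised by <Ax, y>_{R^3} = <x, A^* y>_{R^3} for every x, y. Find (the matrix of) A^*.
A^* = A^T =
[[2, 3, -3],
 [1, -3, 1],
 [3, 2, 2]]

For real matrices with standard dot products, the defining identity <Ax, y> = <x, A^* y> gives (Ax)^T y = x^T (A^*) y, i.e. x^T A^T y = x^T (A^*) y. Since this holds for all x, y, we must have A^* = A^T. Therefore
A^* =
[[2, 3, -3],
 [1, -3, 1],
 [3, 2, 2]].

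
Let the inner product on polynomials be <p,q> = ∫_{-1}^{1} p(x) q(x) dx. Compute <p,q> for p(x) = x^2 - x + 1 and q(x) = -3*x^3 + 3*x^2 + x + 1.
<p,q> = 32/5

Expand the product: p(x)·q(x) = -3*x^5 + 6*x^4 - 5*x^3 + 3*x^2 + 1.
∫_{-1}^{1} of each monomial x^k gives [2/(k+1) if k even, 0 if k odd]. Integrating term-by-term (or equivalently evaluating the antiderivative F(x) = -x^6/2 + 6*x^5/5 - 5*x^4/4 + x^3 + x at the endpoints):
  F(1) − F(−1) = 29/20 − (-99/20) = 32/5.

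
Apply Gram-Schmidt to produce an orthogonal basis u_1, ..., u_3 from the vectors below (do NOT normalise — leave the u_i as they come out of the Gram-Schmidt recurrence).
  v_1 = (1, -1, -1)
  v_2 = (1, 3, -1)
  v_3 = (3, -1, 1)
Orthogonal basis:
  u_1 = (1, -1, -1)
  u_2 = (4/3, 8/3, -4/3)
  u_3 = (2, 0, 2)

Apply the Gram-Schmidt recurrence
  u_1 = v_1
  u_i = v_i − Σ_{j<i} ((v_i · u_j) / (u_j · u_j)) · u_j.

Step by step this gives:
  u_1 = (1, -1, -1)
  u_2 = (4/3, 8/3, -4/3)
  u_3 = (2, 0, 2)

Orthogonality check:
  u_2 · u_1 = 0 (should be 0)
  u_3 · u_1 = 0 (should be 0)
  u_3 · u_2 = 0 (should be 0)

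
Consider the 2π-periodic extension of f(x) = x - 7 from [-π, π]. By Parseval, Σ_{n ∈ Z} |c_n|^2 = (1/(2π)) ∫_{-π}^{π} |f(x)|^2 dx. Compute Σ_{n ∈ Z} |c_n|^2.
Σ |c_n|^2 = π^2/3 + 49

Expand and integrate term by term over [-π, π]:
  ∫ (x)^2 dx = 1·(2π^3/3); ∫ 2·1·(-7)·x dx = 0 (odd integrand); ∫ (-7)^2 dx = 49·2π.
So (1/(2π)) ∫_{-π}^{π} (x - 7)^2 dx = 1π^2/3 + 49 = π^2/3 + 49.
Parseval ⇒ Σ |c_n|^2 = π^2/3 + 49.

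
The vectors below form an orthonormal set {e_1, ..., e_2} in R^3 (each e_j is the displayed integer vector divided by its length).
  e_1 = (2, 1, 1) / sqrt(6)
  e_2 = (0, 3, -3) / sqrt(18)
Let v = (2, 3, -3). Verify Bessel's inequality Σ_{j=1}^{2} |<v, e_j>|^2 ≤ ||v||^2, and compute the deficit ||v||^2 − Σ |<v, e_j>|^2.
Σ |<v, e_j>|^2 = 62/3; ||v||^2 = 22; deficit = 4/3

Write each e_j = u_j / sqrt(<u_j, u_j>) where u_j is the displayed integer vector. Then <v, e_j> = <v, u_j> / sqrt(<u_j, u_j>), so |<v, e_j>|^2 = <v, u_j>^2 / <u_j, u_j>.
Coefficients: <v, e_1> = 4/sqrt(6), <v, e_2> = 18/sqrt(18).
Square and sum: Σ |<v, e_j>|^2 = 62/3.
Compute ||v||^2 = v·v = 22.
Deficit = 22 − 62/3 = 4/3 ≥ 0, confirming Bessel's inequality. (The deficit equals ||v − Σ <v,e_j> e_j||^2, the squared distance from v to span{e_j}.)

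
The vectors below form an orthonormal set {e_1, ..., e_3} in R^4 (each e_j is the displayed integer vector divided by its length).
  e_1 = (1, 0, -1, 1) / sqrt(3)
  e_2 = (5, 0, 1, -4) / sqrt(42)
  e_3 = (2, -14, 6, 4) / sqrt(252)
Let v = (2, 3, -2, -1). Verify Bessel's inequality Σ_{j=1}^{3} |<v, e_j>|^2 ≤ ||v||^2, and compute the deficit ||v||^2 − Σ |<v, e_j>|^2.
Σ |<v, e_j>|^2 = 18; ||v||^2 = 18; deficit = 0

Write each e_j = u_j / sqrt(<u_j, u_j>) where u_j is the displayed integer vector. Then <v, e_j> = <v, u_j> / sqrt(<u_j, u_j>), so |<v, e_j>|^2 = <v, u_j>^2 / <u_j, u_j>.
Coefficients: <v, e_1> = 3/sqrt(3), <v, e_2> = 12/sqrt(42), <v, e_3> = -54/sqrt(252).
Square and sum: Σ |<v, e_j>|^2 = 18.
Compute ||v||^2 = v·v = 18.
Deficit = 18 − 18 = 0 ≥ 0, confirming Bessel's inequality. (The deficit equals ||v − Σ <v,e_j> e_j||^2, the squared distance from v to span{e_j}.)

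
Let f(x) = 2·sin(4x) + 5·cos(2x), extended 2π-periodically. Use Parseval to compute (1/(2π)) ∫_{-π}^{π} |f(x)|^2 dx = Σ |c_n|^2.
Σ |c_n|^2 = 29/2

Expand |f|^2 and use orthogonality of {sin(nx), cos(mx)} on [-π, π]:
  ∫_{-π}^{π} sin(nx)^2 dx = π, ∫ cos(mx)^2 dx = π, and cross terms integrate to 0.
So ∫_{-π}^{π} f(x)^2 dx = 2^2 · π + 5^2 · π = (4 + 25)π.
Divide by 2π: (4 + 25)/2 = 29/2.
By Parseval, this equals Σ |c_n|^2.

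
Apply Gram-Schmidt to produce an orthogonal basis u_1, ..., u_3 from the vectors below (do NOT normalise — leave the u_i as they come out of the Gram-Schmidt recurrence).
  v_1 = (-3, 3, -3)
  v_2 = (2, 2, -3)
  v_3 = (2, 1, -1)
Orthogonal basis:
  u_1 = (-3, 3, -3)
  u_2 = (3, 1, -2)
  u_3 = (1/14, 5/14, 2/7)

Apply the Gram-Schmidt recurrence
  u_1 = v_1
  u_i = v_i − Σ_{j<i} ((v_i · u_j) / (u_j · u_j)) · u_j.

Step by step this gives:
  u_1 = (-3, 3, -3)
  u_2 = (3, 1, -2)
  u_3 = (1/14, 5/14, 2/7)

Orthogonality check:
  u_2 · u_1 = 0 (should be 0)
  u_3 · u_1 = 0 (should be 0)
  u_3 · u_2 = 0 (should be 0)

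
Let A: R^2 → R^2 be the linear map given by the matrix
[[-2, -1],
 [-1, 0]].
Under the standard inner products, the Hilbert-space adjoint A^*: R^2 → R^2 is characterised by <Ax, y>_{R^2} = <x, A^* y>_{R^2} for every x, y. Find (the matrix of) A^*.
A^* = A^T =
[[-2, -1],
 [-1, 0]]

For real matrices with standard dot products, the defining identity <Ax, y> = <x, A^* y> gives (Ax)^T y = x^T (A^*) y, i.e. x^T A^T y = x^T (A^*) y. Since this holds for all x, y, we must have A^* = A^T. Therefore
A^* =
[[-2, -1],
 [-1, 0]].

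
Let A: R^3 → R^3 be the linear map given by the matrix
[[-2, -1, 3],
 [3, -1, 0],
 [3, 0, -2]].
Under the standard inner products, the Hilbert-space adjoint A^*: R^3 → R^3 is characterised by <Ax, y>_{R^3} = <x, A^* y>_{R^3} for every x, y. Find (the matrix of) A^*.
A^* = A^T =
[[-2, 3, 3],
 [-1, -1, 0],
 [3, 0, -2]]

For real matrices with standard dot products, the defining identity <Ax, y> = <x, A^* y> gives (Ax)^T y = x^T (A^*) y, i.e. x^T A^T y = x^T (A^*) y. Since this holds for all x, y, we must have A^* = A^T. Therefore
A^* =
[[-2, 3, 3],
 [-1, -1, 0],
 [3, 0, -2]].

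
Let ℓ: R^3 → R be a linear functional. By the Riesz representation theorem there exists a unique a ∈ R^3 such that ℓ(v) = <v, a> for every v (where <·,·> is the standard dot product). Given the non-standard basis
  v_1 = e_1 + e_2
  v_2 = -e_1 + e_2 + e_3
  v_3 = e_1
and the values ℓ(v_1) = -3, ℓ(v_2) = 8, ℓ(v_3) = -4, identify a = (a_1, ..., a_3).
a = (-4, 1, 3)

Write a = (a_1, ..., a_3) in the standard basis. For each basis vector v_i, ℓ(v_i) = <v_i, a> is a linear equation in the a_j's. Collect the n equations into a matrix system V a = ℓ, where row i of V is v_i (expressed in the standard basis). Since V is invertible (lower-triangular with 1s on the diagonal, up to permutation), solve by back-substitution:
  V =
[[1, 1, 0],
 [-1, 1, 1],
 [1, 0, 0]]
  V a = (-3, 8, -4)
Solving gives a = (-4, 1, 3).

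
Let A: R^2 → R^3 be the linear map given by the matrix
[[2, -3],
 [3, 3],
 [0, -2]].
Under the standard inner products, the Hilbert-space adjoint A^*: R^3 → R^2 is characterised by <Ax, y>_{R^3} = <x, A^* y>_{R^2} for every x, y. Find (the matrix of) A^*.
A^* = A^T =
[[2, 3, 0],
 [-3, 3, -2]]

For real matrices with standard dot products, the defining identity <Ax, y> = <x, A^* y> gives (Ax)^T y = x^T (A^*) y, i.e. x^T A^T y = x^T (A^*) y. Since this holds for all x, y, we must have A^* = A^T. Therefore
A^* =
[[2, 3, 0],
 [-3, 3, -2]].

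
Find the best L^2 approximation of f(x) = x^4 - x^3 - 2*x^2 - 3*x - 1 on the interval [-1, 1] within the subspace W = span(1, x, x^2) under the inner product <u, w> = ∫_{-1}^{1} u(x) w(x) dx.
g(x) = -8*x^2/7 - 18*x/5 - 38/35

The best approximation g ∈ W is the orthogonal projection of f onto W. Writing g = a_0 + a_1 x + a_2 x^2, the coefficients solve the normal equations G · a = b where
  G_{ij} = <φ_i, φ_j> and b_i = <f, φ_i>, with φ_0 = 1, φ_1 = x, φ_2 = x^2.
G =
  [2, 0, 2/3]
  [0, 2/3, 0]
  [2/3, 0, 2/5],
b = (-44/15, -12/5, -124/105).
Solving gives a_0 = -38/35, a_1 = -18/5, a_2 = -8/7, so
  g(x) = -8*x^2/7 - 18*x/5 - 38/35.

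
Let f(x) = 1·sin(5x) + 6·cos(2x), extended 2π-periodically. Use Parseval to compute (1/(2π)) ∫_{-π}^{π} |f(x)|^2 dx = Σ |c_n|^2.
Σ |c_n|^2 = 37/2

Expand |f|^2 and use orthogonality of {sin(nx), cos(mx)} on [-π, π]:
  ∫_{-π}^{π} sin(nx)^2 dx = π, ∫ cos(mx)^2 dx = π, and cross terms integrate to 0.
So ∫_{-π}^{π} f(x)^2 dx = 1^2 · π + 6^2 · π = (1 + 36)π.
Divide by 2π: (1 + 36)/2 = 37/2.
By Parseval, this equals Σ |c_n|^2.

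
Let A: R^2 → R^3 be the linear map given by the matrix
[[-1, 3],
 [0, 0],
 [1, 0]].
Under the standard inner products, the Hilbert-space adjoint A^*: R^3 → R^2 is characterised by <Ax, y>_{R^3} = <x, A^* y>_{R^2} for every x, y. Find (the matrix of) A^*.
A^* = A^T =
[[-1, 0, 1],
 [3, 0, 0]]

For real matrices with standard dot products, the defining identity <Ax, y> = <x, A^* y> gives (Ax)^T y = x^T (A^*) y, i.e. x^T A^T y = x^T (A^*) y. Since this holds for all x, y, we must have A^* = A^T. Therefore
A^* =
[[-1, 0, 1],
 [3, 0, 0]].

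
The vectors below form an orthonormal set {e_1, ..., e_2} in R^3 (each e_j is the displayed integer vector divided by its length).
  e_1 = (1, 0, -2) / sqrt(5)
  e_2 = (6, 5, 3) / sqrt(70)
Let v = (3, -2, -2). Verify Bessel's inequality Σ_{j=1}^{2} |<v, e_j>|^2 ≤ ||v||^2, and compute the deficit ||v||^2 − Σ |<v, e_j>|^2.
Σ |<v, e_j>|^2 = 69/7; ||v||^2 = 17; deficit = 50/7

Write each e_j = u_j / sqrt(<u_j, u_j>) where u_j is the displayed integer vector. Then <v, e_j> = <v, u_j> / sqrt(<u_j, u_j>), so |<v, e_j>|^2 = <v, u_j>^2 / <u_j, u_j>.
Coefficients: <v, e_1> = 7/sqrt(5), <v, e_2> = 2/sqrt(70).
Square and sum: Σ |<v, e_j>|^2 = 69/7.
Compute ||v||^2 = v·v = 17.
Deficit = 17 − 69/7 = 50/7 ≥ 0, confirming Bessel's inequality. (The deficit equals ||v − Σ <v,e_j> e_j||^2, the squared distance from v to span{e_j}.)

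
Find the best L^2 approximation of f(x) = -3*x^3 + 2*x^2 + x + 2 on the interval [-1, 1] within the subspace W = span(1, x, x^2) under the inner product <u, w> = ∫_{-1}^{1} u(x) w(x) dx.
g(x) = 2*x^2 - 4*x/5 + 2

The best approximation g ∈ W is the orthogonal projection of f onto W. Writing g = a_0 + a_1 x + a_2 x^2, the coefficients solve the normal equations G · a = b where
  G_{ij} = <φ_i, φ_j> and b_i = <f, φ_i>, with φ_0 = 1, φ_1 = x, φ_2 = x^2.
G =
  [2, 0, 2/3]
  [0, 2/3, 0]
  [2/3, 0, 2/5],
b = (16/3, -8/15, 32/15).
Solving gives a_0 = 2, a_1 = -4/5, a_2 = 2, so
  g(x) = 2*x^2 - 4*x/5 + 2.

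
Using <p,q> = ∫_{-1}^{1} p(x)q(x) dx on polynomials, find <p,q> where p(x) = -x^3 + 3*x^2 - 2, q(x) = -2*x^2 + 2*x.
<p,q> = -8/15

Expand the product: p(x)·q(x) = 2*x^5 - 8*x^4 + 6*x^3 + 4*x^2 - 4*x.
∫_{-1}^{1} of each monomial x^k gives [2/(k+1) if k even, 0 if k odd]. Integrating term-by-term (or equivalently evaluating the antiderivative F(x) = x^6/3 - 8*x^5/5 + 3*x^4/2 + 4*x^3/3 - 2*x^2 at the endpoints):
  F(1) − F(−1) = -13/30 − (1/10) = -8/15.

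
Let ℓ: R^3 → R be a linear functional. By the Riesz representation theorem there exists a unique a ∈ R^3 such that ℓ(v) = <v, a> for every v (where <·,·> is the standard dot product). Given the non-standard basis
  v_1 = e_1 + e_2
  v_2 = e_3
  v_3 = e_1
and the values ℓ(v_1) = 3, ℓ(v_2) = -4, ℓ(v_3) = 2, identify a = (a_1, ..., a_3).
a = (2, 1, -4)

Write a = (a_1, ..., a_3) in the standard basis. For each basis vector v_i, ℓ(v_i) = <v_i, a> is a linear equation in the a_j's. Collect the n equations into a matrix system V a = ℓ, where row i of V is v_i (expressed in the standard basis). Since V is invertible (lower-triangular with 1s on the diagonal, up to permutation), solve by back-substitution:
  V =
[[1, 1, 0],
 [0, 0, 1],
 [1, 0, 0]]
  V a = (3, -4, 2)
Solving gives a = (2, 1, -4).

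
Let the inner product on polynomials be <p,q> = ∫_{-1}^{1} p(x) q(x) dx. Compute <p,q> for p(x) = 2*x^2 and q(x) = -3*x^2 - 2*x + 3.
<p,q> = 8/5

Expand the product: p(x)·q(x) = -6*x^4 - 4*x^3 + 6*x^2.
∫_{-1}^{1} of each monomial x^k gives [2/(k+1) if k even, 0 if k odd]. Integrating term-by-term (or equivalently evaluating the antiderivative F(x) = -6*x^5/5 - x^4 + 2*x^3 at the endpoints):
  F(1) − F(−1) = -1/5 − (-9/5) = 8/5.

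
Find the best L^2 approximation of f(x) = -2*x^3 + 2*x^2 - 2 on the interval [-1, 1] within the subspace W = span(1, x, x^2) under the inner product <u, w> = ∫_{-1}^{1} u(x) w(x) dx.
g(x) = 2*x^2 - 6*x/5 - 2

The best approximation g ∈ W is the orthogonal projection of f onto W. Writing g = a_0 + a_1 x + a_2 x^2, the coefficients solve the normal equations G · a = b where
  G_{ij} = <φ_i, φ_j> and b_i = <f, φ_i>, with φ_0 = 1, φ_1 = x, φ_2 = x^2.
G =
  [2, 0, 2/3]
  [0, 2/3, 0]
  [2/3, 0, 2/5],
b = (-8/3, -4/5, -8/15).
Solving gives a_0 = -2, a_1 = -6/5, a_2 = 2, so
  g(x) = 2*x^2 - 6*x/5 - 2.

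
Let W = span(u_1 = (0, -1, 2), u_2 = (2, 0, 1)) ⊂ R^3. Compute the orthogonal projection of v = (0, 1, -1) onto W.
proj_W(v) = (2/21, 13/21, -25/21)

Set up U = [u_1 | ... | u_2] ∈ R^(3×2). The projector onto W = col(U) is P = U (U^T U)^(-1) U^T.
Compute U^T U =
  [5, 2]
  [2, 5],
and U^T v = (-3, -1).
Solve U^T U · c = U^T v for the coefficients: c = (-13/21, 1/21). The projection is proj_W(v) = U c.
Check: (v - proj_W(v)) · u_1 = 0  (should be 0).
Check: (v - proj_W(v)) · u_2 = 0  (should be 0).
Result: proj_W(v) = (2/21, 13/21, -25/21).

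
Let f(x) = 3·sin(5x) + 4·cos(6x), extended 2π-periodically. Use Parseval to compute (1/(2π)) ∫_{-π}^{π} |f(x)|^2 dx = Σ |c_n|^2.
Σ |c_n|^2 = 25/2

Expand |f|^2 and use orthogonality of {sin(nx), cos(mx)} on [-π, π]:
  ∫_{-π}^{π} sin(nx)^2 dx = π, ∫ cos(mx)^2 dx = π, and cross terms integrate to 0.
So ∫_{-π}^{π} f(x)^2 dx = 3^2 · π + 4^2 · π = (9 + 16)π.
Divide by 2π: (9 + 16)/2 = 25/2.
By Parseval, this equals Σ |c_n|^2.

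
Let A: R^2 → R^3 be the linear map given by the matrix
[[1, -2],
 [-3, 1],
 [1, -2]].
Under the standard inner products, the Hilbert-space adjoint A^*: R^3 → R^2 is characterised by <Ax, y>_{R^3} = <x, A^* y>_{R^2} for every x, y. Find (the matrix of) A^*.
A^* = A^T =
[[1, -3, 1],
 [-2, 1, -2]]

For real matrices with standard dot products, the defining identity <Ax, y> = <x, A^* y> gives (Ax)^T y = x^T (A^*) y, i.e. x^T A^T y = x^T (A^*) y. Since this holds for all x, y, we must have A^* = A^T. Therefore
A^* =
[[1, -3, 1],
 [-2, 1, -2]].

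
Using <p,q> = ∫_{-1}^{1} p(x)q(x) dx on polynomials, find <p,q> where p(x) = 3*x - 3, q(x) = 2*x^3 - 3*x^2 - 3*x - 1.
<p,q> = 42/5

Expand the product: p(x)·q(x) = 6*x^4 - 15*x^3 + 6*x + 3.
∫_{-1}^{1} of each monomial x^k gives [2/(k+1) if k even, 0 if k odd]. Integrating term-by-term (or equivalently evaluating the antiderivative F(x) = 6*x^5/5 - 15*x^4/4 + 3*x^2 + 3*x at the endpoints):
  F(1) − F(−1) = 69/20 − (-99/20) = 42/5.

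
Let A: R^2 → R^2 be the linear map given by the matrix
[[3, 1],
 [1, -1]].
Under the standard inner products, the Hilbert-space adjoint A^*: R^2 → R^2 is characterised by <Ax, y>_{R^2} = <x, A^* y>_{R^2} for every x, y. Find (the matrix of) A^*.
A^* = A^T =
[[3, 1],
 [1, -1]]

For real matrices with standard dot products, the defining identity <Ax, y> = <x, A^* y> gives (Ax)^T y = x^T (A^*) y, i.e. x^T A^T y = x^T (A^*) y. Since this holds for all x, y, we must have A^* = A^T. Therefore
A^* =
[[3, 1],
 [1, -1]].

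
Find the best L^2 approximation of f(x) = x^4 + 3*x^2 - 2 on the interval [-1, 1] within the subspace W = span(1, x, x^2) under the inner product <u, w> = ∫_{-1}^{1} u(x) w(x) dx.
g(x) = 27*x^2/7 - 73/35

The best approximation g ∈ W is the orthogonal projection of f onto W. Writing g = a_0 + a_1 x + a_2 x^2, the coefficients solve the normal equations G · a = b where
  G_{ij} = <φ_i, φ_j> and b_i = <f, φ_i>, with φ_0 = 1, φ_1 = x, φ_2 = x^2.
G =
  [2, 0, 2/3]
  [0, 2/3, 0]
  [2/3, 0, 2/5],
b = (-8/5, 0, 16/105).
Solving gives a_0 = -73/35, a_1 = 0, a_2 = 27/7, so
  g(x) = 27*x^2/7 - 73/35.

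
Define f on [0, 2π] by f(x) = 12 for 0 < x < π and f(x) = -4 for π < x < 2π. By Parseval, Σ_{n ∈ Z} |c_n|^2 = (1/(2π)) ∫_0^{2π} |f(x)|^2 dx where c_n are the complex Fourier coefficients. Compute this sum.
Σ |c_n|^2 = 80

Parseval equates the L^2 energy of f (normalised by 1/(2π)) with the ℓ^2 sum of its Fourier coefficients: (1/(2π)) ∫_0^{2π} |f|^2 = Σ |c_n|^2.
Compute the left side: (1/(2π)) [∫_0^π 12^2 dx + ∫_π^{2π} (-4)^2 dx] = (1/(2π)) · (144π + 16π) = (144 + 16)/2 = 80.
So Σ_{n ∈ Z} |c_n|^2 = 80.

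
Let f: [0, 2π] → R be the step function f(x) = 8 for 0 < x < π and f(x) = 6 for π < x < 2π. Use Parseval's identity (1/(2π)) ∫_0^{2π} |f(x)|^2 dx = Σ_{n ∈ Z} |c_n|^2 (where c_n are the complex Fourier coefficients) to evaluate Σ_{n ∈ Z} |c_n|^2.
Σ |c_n|^2 = 50

Parseval equates the L^2 energy of f (normalised by 1/(2π)) with the ℓ^2 sum of its Fourier coefficients: (1/(2π)) ∫_0^{2π} |f|^2 = Σ |c_n|^2.
Compute the left side: (1/(2π)) [∫_0^π 8^2 dx + ∫_π^{2π} 6^2 dx] = (1/(2π)) · (64π + 36π) = (64 + 36)/2 = 50.
So Σ_{n ∈ Z} |c_n|^2 = 50.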